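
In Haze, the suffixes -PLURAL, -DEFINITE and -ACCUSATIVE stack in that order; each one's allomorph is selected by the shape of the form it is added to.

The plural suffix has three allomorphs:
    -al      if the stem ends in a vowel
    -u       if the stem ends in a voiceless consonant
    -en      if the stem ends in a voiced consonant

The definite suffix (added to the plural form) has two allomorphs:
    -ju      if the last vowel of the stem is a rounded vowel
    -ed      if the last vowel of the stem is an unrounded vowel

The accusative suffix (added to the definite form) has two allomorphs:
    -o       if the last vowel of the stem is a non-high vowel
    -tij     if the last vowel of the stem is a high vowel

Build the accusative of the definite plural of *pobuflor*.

pobuflorenedo

*pobuflor* — final sound /r/ (a voiced consonant) → -en → *pobufloren*.
The plural form *pobufloren* — last vowel /e/ (an unrounded vowel) → -ed → *pobuflorened*.
Since the last vowel of the definite form *pobuflorened* is /e/ (a non-high vowel), it takes -o, giving *pobuflorenedo*.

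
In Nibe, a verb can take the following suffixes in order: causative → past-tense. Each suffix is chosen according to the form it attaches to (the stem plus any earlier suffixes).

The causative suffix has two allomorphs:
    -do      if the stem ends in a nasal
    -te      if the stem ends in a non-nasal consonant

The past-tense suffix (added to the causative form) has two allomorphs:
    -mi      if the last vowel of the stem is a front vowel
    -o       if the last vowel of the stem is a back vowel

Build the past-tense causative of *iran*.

irandoo

The final consonant of *iran* is /n/, which is a nasal, so the causative suffix is -do, giving *irando*.
Since the last vowel of the causative form *irando* is /o/ (a back vowel), it takes -o, giving *irandoo*.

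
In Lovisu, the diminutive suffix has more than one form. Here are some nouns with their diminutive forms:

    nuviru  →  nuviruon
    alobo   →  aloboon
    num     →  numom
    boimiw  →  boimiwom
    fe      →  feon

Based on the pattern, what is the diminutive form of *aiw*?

aiwom

The pattern is consonant vs. vowel: -om when the stem ends in a consonant (*num*, *boimiw*); -on when the stem ends in a vowel (*nuviru*, *alobo*, *fe*).
*aiw*: final sound = /w/, a consonant → -om → *aiwom*.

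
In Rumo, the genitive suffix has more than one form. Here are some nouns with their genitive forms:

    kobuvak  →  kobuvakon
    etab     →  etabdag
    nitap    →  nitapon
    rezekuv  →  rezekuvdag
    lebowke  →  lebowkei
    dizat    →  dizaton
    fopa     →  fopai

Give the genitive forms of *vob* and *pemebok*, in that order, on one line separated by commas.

vobdag, pemebokon

Looking at the final sound of each stem: -on when the stem ends in a voiceless consonant (*kobuvak*, *nitap*, *dizat*); -dag when the stem ends in a voiced consonant (*etab*, *rezekuv*); -i when the stem ends in a vowel (*lebowke*, *fopa*).
The final sound of *vob* is /b/, which is a voiced consonant, so the suffix is -dag, giving *vobdag*.
*pemebok* — final sound /k/ (a voiceless consonant) → -on → *pemebokon*.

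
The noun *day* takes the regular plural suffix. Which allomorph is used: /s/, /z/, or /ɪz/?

The stem *day* ends in a voiced non-sibilant sound.
The plural suffix surfaces as /ɪz/ after sibilants, /s/ after other voiceless consonants, and /z/ after other voiced sounds.
So the plural -s on *day* is pronounced /z/.

/z/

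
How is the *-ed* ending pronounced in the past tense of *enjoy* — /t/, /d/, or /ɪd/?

The stem *enjoy* ends in a voiced sound other than /d/.
The -ed suffix is realized as /ɪd/ after /t, d/; as /t/ after other voiceless consonants; and as /d/ after other voiced sounds.
So -ed on *enjoy* is pronounced /d/.

/d/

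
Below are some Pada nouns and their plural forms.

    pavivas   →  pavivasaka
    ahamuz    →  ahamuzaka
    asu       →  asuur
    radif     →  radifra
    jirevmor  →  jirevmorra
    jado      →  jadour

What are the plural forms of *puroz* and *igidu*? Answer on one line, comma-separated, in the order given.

The suffix is conditioned by the final sound: -aka when the stem ends in a sibilant (*pavivas*, *ahamuz*); -ra when the stem ends in a non-sibilant consonant (*radif*, *jirevmor*); -ur when the stem ends in a vowel (*asu*, *jado*).
Since the final sound of *puroz* is /z/ (a sibilant), it takes -aka, giving *purozaka*.
The final sound of *igidu* is /u/, which is a vowel, so the suffix is -ur, giving *igiduur*.

purozaka, igiduur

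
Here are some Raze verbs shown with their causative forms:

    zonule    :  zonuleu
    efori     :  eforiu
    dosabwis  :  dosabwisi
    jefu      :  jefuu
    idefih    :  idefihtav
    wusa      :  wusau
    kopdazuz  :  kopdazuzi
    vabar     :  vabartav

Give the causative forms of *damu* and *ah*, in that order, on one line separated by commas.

The alternation tracks the final sound of the stem — -i when the stem ends in a sibilant (*dosabwis*, *kopdazuz*); -tav when the stem ends in a non-sibilant consonant (*idefih*, *vabar*); -u when the stem ends in a vowel (*zonule*, *efori*, *jefu*, *wusa*).
*damu*: final sound = /u/, a vowel → -u → *damuu*.
Since the final sound of *ah* is /h/ (a non-sibilant consonant), it takes -tav, giving *ahtav*.

damuu, ahtav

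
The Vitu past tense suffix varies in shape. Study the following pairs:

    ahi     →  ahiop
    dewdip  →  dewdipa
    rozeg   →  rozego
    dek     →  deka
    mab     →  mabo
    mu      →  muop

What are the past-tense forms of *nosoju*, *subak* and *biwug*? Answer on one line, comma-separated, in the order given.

nosojuop, subaka, biwugo

The alternation tracks the final sound of the stem — -a when the stem ends in a voiceless consonant (*dewdip*, *dek*); -o when the stem ends in a voiced consonant (*rozeg*, *mab*); -op when the stem ends in a vowel (*ahi*, *mu*).
Since the final sound of *nosoju* is /u/ (a vowel), it takes -op, giving *nosojuop*.
The final sound of *subak* is /k/, which is a voiceless consonant, so the suffix is -a, giving *subaka*.
The final sound of *biwug* is /g/, which is a voiced consonant, so the suffix is -o, giving *biwugo*.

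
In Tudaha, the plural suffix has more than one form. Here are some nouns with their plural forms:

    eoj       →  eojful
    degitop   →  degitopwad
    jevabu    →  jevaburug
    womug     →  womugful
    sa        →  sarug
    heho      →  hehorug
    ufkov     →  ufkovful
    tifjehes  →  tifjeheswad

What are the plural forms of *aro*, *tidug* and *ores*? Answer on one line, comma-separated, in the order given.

The alternation tracks the final sound of the stem — -wad when the stem ends in a voiceless consonant (*degitop*, *tifjehes*); -ful when the stem ends in a voiced consonant (*eoj*, *womug*, *ufkov*); -rug when the stem ends in a vowel (*jevabu*, *sa*, *heho*).
*aro*: final sound = /o/, a vowel → -rug → *arorug*.
Since the final sound of *tidug* is /g/ (a voiced consonant), it takes -ful, giving *tidugful*.
*ores*: final sound = /s/, a voiceless consonant → -wad → *oreswad*.

arorug, tidugful, oreswad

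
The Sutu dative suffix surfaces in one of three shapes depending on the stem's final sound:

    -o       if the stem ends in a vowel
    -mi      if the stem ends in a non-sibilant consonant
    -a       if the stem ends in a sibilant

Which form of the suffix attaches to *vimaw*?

*vimaw*: final sound = /w/, a non-sibilant consonant → -mi.

-mi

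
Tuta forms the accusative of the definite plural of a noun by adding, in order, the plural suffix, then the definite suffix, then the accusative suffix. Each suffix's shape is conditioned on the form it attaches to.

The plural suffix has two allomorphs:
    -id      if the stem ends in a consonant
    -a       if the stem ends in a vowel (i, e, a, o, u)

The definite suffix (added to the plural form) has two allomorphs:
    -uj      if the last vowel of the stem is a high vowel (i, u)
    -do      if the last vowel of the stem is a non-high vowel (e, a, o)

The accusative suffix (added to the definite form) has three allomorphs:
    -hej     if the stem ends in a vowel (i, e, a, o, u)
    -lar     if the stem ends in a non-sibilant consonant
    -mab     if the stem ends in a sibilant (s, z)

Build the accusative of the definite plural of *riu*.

*riu*: final sound = /u/, a vowel → -a → *riua*.
The last vowel of the plural form *riua* is /a/, which is a non-high vowel, so the definite suffix is -do, giving *riuado*.
The final sound of the definite form *riuado* is /o/, which is a vowel, so the accusative suffix is -hej, giving *riuadohej*.

riuadohej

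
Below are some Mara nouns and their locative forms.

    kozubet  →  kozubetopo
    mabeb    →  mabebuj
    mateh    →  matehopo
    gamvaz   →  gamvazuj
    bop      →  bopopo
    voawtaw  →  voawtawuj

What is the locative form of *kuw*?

kuwuj

The alternation tracks the final consonant of the stem — -opo when the stem ends in a voiceless consonant (*kozubet*, *mateh*, *bop*); -uj when the stem ends in a voiced consonant (*mabeb*, *gamvaz*, *voawtaw*).
Since the final consonant of *kuw* is /w/ (voiced), it takes -uj, giving *kuwuj*.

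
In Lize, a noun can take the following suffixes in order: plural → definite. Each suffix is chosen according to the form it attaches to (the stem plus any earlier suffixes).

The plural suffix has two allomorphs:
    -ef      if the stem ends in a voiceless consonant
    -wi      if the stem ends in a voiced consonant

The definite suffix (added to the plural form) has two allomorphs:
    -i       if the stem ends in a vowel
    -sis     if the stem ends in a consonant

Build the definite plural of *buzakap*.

Since the final consonant of *buzakap* is /p/ (voiceless), it takes -ef, giving *buzakapef*.
The plural form *buzakapef*: final sound = /f/, a consonant → -sis → *buzakapefsis*.

buzakapefsis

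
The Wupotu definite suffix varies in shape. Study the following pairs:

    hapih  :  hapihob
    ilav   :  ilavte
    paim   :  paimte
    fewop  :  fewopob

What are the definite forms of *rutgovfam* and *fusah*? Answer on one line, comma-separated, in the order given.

Looking at the final consonant of each stem: -ob when the stem ends in a voiceless consonant (*hapih*, *fewop*); -te when the stem ends in a voiced consonant (*ilav*, *paim*).
Since the final consonant of *rutgovfam* is /m/ (voiced), it takes -te, giving *rutgovfamte*.
Since the final consonant of *fusah* is /h/ (voiceless), it takes -ob, giving *fusahob*.

rutgovfamte, fusahob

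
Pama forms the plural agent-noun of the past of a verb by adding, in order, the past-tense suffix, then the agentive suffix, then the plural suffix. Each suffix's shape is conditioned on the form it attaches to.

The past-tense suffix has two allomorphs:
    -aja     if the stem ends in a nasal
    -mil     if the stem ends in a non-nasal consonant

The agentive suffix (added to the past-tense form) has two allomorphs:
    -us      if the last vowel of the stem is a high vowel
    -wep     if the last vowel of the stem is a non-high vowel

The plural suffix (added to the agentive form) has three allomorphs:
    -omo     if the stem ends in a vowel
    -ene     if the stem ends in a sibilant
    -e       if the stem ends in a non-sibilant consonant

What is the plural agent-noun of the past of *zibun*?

The final consonant of *zibun* is /n/, which is a nasal, so the past-tense suffix is -aja, giving *zibunaja*.
The past-tense form *zibunaja*: last vowel = /a/, a non-high vowel → -wep → *zibunajawep*.
Since the final sound of the agentive form *zibunajawep* is /p/ (a non-sibilant consonant), it takes -e, giving *zibunajawepe*.

zibunajawepe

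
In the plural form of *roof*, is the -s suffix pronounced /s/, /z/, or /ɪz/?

The stem *roof* ends in a voiceless non-sibilant consonant.
The plural suffix surfaces as /ɪz/ after sibilants, /s/ after other voiceless consonants, and /z/ after other voiced sounds.
So the plural -s on *roof* is pronounced /s/.

/s/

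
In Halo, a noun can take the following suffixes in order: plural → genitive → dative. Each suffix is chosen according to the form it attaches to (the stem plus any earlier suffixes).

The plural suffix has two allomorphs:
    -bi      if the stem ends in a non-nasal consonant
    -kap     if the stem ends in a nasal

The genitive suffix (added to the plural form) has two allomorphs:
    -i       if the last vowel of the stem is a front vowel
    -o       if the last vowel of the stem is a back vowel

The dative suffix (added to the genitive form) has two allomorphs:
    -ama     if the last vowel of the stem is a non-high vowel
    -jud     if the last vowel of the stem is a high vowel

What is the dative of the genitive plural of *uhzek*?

Since the final consonant of *uhzek* is /k/ (non-nasal), it takes -bi, giving *uhzekbi*.
The plural form *uhzekbi* — last vowel /i/ (a front vowel) → -i → *uhzekbii*.
The last vowel of the genitive form *uhzekbii* is /i/, which is a high vowel, so the dative suffix is -jud, giving *uhzekbiijud*.

uhzekbiijud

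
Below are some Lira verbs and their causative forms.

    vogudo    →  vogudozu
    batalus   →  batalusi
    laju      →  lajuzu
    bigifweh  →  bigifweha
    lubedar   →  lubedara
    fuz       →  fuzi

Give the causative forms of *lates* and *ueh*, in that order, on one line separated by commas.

Looking at the final sound of each stem: -i when the stem ends in a sibilant (*batalus*, *fuz*); -a when the stem ends in a non-sibilant consonant (*bigifweh*, *lubedar*); -zu when the stem ends in a vowel (*vogudo*, *laju*).
*lates*: final sound = /s/, a sibilant → -i → *latesi*.
The final sound of *ueh* is /h/, which is a non-sibilant consonant, so the suffix is -a, giving *ueha*.

latesi, ueha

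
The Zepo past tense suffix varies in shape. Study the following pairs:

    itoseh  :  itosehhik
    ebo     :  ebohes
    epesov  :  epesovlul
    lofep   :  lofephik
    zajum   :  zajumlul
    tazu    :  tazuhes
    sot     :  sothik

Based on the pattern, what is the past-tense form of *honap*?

Looking at the final sound of each stem: -hik when the stem ends in a voiceless consonant (*itoseh*, *lofep*, *sot*); -lul when the stem ends in a voiced consonant (*epesov*, *zajum*); -hes when the stem ends in a vowel (*ebo*, *tazu*).
The final sound of *honap* is /p/, which is a voiceless consonant, so the suffix is -hik, giving *honaphik*.

honaphik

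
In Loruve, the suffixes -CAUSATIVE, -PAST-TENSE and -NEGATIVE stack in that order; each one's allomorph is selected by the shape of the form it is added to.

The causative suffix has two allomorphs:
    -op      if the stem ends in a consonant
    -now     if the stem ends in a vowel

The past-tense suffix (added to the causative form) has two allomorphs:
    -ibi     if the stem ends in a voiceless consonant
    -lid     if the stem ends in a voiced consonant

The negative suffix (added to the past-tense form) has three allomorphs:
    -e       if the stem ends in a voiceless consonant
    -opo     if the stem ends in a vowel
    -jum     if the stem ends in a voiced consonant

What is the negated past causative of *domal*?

domalopibiopo

*domal* — final sound /l/ (a consonant) → -op → *domalop*.
Since the final consonant of the causative form *domalop* is /p/ (voiceless), it takes -ibi, giving *domalopibi*.
Since the final sound of the past-tense form *domalopibi* is /i/ (a vowel), it takes -opo, giving *domalopibiopo*.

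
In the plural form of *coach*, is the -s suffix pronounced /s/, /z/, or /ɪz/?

The stem *coach* ends in a sibilant (/s, z, ʃ, ʒ, tʃ, dʒ/).
The plural suffix surfaces as /ɪz/ after sibilants, /s/ after other voiceless consonants, and /z/ after other voiced sounds.
So the plural -s on *coach* is pronounced /ɪz/.

/ɪz/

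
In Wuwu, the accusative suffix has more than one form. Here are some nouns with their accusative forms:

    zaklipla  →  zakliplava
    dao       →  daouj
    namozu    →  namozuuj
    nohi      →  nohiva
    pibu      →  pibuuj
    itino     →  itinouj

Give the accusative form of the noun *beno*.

benouj

The suffix is conditioned by the last vowel: -uj when the last vowel of the stem is a rounded vowel (*dao*, *namozu*, *pibu*, *itino*); -va when the last vowel of the stem is an unrounded vowel (*zaklipla*, *nohi*).
*beno* — last vowel /o/ (a rounded vowel) → -uj → *benouj*.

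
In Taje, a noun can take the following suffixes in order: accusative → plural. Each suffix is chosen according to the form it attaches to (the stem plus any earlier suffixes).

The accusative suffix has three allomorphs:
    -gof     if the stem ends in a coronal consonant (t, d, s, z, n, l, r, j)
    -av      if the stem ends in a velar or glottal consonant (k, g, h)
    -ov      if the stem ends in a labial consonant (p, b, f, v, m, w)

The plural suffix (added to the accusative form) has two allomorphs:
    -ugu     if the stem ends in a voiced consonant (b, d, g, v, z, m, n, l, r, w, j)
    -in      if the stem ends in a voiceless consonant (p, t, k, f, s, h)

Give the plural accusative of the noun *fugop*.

*fugop* — final consonant /p/ (labial) → -ov → *fugopov*.
The final consonant of the accusative form *fugopov* is /v/, which is voiced, so the plural suffix is -ugu, giving *fugopovugu*.

fugopovugu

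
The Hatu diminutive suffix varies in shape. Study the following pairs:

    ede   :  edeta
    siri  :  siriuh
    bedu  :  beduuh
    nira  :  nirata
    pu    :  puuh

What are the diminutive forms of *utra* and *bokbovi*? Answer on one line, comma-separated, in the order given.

Looking at the last vowel of each stem: -uh when the last vowel of the stem is a high vowel (*siri*, *bedu*, *pu*); -ta when the last vowel of the stem is a non-high vowel (*ede*, *nira*).
The last vowel of *utra* is /a/, which is a non-high vowel, so the suffix is -ta, giving *utrata*.
Since the last vowel of *bokbovi* is /i/ (a high vowel), it takes -uh, giving *bokboviuh*.

utrata, bokboviuh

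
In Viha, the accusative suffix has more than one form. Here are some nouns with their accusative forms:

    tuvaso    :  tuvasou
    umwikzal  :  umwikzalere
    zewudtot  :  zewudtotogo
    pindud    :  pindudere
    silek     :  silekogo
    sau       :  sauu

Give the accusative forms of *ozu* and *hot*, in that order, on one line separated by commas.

ozuu, hotogo

Looking at the final sound of each stem: -ogo when the stem ends in a voiceless consonant (*zewudtot*, *silek*); -ere when the stem ends in a voiced consonant (*umwikzal*, *pindud*); -u when the stem ends in a vowel (*tuvaso*, *sau*).
Since the final sound of *ozu* is /u/ (a vowel), it takes -u, giving *ozuu*.
Since the final sound of *hot* is /t/ (a voiceless consonant), it takes -ogo, giving *hotogo*.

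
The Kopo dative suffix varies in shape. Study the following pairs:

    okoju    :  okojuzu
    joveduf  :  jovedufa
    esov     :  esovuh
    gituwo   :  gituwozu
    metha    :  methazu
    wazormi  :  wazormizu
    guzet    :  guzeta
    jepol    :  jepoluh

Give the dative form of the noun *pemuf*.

Looking at the final sound of each stem: -a when the stem ends in a voiceless consonant (*joveduf*, *guzet*); -uh when the stem ends in a voiced consonant (*esov*, *jepol*); -zu when the stem ends in a vowel (*okoju*, *gituwo*, *metha*, *wazormi*).
The final sound of *pemuf* is /f/, which is a voiceless consonant, so the suffix is -a, giving *pemufa*.

pemufa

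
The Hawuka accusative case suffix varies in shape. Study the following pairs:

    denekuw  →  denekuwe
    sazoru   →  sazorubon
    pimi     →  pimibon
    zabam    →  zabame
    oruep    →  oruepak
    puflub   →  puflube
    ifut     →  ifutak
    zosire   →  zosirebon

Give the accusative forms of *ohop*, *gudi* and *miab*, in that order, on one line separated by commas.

ohopak, gudibon, miabe

Looking at the final sound of each stem: -ak when the stem ends in a voiceless consonant (*oruep*, *ifut*); -e when the stem ends in a voiced consonant (*denekuw*, *zabam*, *puflub*); -bon when the stem ends in a vowel (*sazoru*, *pimi*, *zosire*).
Since the final sound of *ohop* is /p/ (a voiceless consonant), it takes -ak, giving *ohopak*.
The final sound of *gudi* is /i/, which is a vowel, so the suffix is -bon, giving *gudibon*.
*miab* — final sound /b/ (a voiced consonant) → -e → *miabe*.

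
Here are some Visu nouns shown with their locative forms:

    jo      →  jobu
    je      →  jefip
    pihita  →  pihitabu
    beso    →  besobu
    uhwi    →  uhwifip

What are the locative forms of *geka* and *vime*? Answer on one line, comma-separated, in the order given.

gekabu, vimefip

Looking at the last vowel of each stem: -fip when the last vowel of the stem is a front vowel (*je*, *uhwi*); -bu when the last vowel of the stem is a back vowel (*jo*, *pihita*, *beso*).
*geka* — last vowel /a/ (a back vowel) → -bu → *gekabu*.
*vime* — last vowel /e/ (a front vowel) → -fip → *vimefip*.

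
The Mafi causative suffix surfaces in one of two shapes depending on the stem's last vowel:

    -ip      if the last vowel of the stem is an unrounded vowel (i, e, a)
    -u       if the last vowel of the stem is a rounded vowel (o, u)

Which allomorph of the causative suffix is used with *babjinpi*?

-ip

*babjinpi*: last vowel = /i/, an unrounded vowel → -ip.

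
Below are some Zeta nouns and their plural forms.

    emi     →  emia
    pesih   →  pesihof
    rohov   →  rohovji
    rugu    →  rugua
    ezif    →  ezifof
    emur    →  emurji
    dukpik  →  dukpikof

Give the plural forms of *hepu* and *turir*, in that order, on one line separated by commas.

hepua, turirji

The pattern is voicing of the final sound: -of when the stem ends in a voiceless consonant (*pesih*, *ezif*, *dukpik*); -ji when the stem ends in a voiced consonant (*rohov*, *emur*); -a when the stem ends in a vowel (*emi*, *rugu*).
*hepu* — final sound /u/ (a vowel) → -a → *hepua*.
*turir* — final sound /r/ (a voiced consonant) → -ji → *turirji*.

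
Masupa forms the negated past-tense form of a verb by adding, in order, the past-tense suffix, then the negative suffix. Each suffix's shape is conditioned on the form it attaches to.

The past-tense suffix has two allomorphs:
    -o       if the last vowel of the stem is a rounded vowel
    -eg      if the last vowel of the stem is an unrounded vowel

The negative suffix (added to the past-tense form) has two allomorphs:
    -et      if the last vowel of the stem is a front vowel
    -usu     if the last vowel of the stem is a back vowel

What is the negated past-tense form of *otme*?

otmeeget

*otme*: last vowel = /e/, an unrounded vowel → -eg → *otmeeg*.
The past-tense form *otmeeg*: last vowel = /e/, a front vowel → -et → *otmeeget*.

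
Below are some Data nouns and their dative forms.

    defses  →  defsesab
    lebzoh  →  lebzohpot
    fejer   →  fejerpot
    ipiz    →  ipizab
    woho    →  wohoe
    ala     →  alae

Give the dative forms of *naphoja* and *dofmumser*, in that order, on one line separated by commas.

naphojae, dofmumserpot

Looking at the final sound of each stem: -ab when the stem ends in a sibilant (*defses*, *ipiz*); -pot when the stem ends in a non-sibilant consonant (*lebzoh*, *fejer*); -e when the stem ends in a vowel (*woho*, *ala*).
*naphoja*: final sound = /a/, a vowel → -e → *naphojae*.
*dofmumser* — final sound /r/ (a non-sibilant consonant) → -pot → *dofmumserpot*.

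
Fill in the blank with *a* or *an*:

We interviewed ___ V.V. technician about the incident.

a

The indefinite article is chosen by the initial *sound* of the following word, not its spelling.
The initialism *V.V.* is read letter by letter; the first letter, V, is pronounced /viː/, which begins with a consonant sound.
So the article is *a*: We interviewed a V.V. technician about the incident.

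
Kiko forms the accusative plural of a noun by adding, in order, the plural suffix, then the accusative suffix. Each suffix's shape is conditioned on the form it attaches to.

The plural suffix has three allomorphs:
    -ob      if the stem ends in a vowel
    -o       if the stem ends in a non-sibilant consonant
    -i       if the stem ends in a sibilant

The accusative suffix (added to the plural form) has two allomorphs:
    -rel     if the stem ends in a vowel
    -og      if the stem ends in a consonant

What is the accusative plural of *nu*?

nuobog

*nu* — final sound /u/ (a vowel) → -ob → *nuob*.
The plural form *nuob*: final sound = /b/, a consonant → -og → *nuobog*.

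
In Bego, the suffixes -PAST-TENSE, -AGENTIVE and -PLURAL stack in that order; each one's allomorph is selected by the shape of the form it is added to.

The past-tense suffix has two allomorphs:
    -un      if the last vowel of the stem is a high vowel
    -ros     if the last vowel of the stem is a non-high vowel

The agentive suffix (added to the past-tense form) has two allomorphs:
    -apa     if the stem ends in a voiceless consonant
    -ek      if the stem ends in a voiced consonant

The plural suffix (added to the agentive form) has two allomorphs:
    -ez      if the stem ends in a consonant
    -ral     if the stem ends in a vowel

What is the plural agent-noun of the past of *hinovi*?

Since the last vowel of *hinovi* is /i/ (a high vowel), it takes -un, giving *hinoviun*.
Since the final consonant of the past-tense form *hinoviun* is /n/ (voiced), it takes -ek, giving *hinoviunek*.
Since the final sound of the agentive form *hinoviunek* is /k/ (a consonant), it takes -ez, giving *hinoviunekez*.

hinoviunekez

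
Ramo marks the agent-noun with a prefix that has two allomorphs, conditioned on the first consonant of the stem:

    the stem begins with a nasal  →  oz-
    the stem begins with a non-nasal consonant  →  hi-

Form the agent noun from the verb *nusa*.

*nusa* — first consonant /n/ (a nasal) → oz- → *oznusa*.

oznusa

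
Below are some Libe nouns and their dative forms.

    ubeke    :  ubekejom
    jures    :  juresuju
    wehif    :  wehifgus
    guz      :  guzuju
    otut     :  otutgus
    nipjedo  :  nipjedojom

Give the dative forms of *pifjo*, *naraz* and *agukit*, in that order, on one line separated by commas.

The pattern is sibilance of the final sound: -uju when the stem ends in a sibilant (*jures*, *guz*); -gus when the stem ends in a non-sibilant consonant (*wehif*, *otut*); -jom when the stem ends in a vowel (*ubeke*, *nipjedo*).
*pifjo* — final sound /o/ (a vowel) → -jom → *pifjojom*.
The final sound of *naraz* is /z/, which is a sibilant, so the suffix is -uju, giving *narazuju*.
*agukit*: final sound = /t/, a non-sibilant consonant → -gus → *agukitgus*.

pifjojom, narazuju, agukitgus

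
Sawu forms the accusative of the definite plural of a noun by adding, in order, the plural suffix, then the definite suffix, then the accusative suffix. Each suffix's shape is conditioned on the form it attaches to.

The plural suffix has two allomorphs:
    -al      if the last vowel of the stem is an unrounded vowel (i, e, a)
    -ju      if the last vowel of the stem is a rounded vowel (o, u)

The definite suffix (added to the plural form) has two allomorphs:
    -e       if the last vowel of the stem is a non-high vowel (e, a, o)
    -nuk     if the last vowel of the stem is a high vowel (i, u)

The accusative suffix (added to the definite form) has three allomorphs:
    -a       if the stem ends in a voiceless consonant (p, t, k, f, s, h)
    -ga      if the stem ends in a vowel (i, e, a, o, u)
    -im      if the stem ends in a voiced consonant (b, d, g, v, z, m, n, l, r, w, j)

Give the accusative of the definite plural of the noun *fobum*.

The last vowel of *fobum* is /u/, which is a rounded vowel, so the plural suffix is -ju, giving *fobumju*.
The last vowel of the plural form *fobumju* is /u/, which is a high vowel, so the definite suffix is -nuk, giving *fobumjunuk*.
Since the final sound of the definite form *fobumjunuk* is /k/ (a voiceless consonant), it takes -a, giving *fobumjunuka*.

fobumjunuka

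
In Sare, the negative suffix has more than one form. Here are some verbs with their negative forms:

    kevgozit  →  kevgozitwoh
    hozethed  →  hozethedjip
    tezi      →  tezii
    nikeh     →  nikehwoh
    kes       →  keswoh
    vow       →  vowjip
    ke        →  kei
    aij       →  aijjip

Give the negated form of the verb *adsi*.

adsii

The alternation tracks the final sound of the stem — -woh when the stem ends in a voiceless consonant (*kevgozit*, *nikeh*, *kes*); -jip when the stem ends in a voiced consonant (*hozethed*, *vow*, *aij*); -i when the stem ends in a vowel (*tezi*, *ke*).
The final sound of *adsi* is /i/, which is a vowel, so the suffix is -i, giving *adsii*.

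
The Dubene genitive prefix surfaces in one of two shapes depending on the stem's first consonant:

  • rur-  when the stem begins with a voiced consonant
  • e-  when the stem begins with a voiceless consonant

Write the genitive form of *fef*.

*fef*: first consonant = /f/, voiceless → e- → *efef*.

efef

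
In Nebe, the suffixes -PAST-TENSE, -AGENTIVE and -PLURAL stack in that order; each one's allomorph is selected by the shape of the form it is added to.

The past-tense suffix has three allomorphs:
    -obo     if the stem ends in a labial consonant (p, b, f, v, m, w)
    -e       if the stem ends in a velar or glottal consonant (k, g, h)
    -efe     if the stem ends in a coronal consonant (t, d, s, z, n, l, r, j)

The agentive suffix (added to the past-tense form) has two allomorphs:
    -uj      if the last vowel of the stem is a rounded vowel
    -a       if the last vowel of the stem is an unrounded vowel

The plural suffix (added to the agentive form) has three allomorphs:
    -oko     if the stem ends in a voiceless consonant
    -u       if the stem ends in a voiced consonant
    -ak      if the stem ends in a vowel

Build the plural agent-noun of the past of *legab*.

*legab*: final consonant = /b/, labial → -obo → *legabobo*.
The last vowel of the past-tense form *legabobo* is /o/, which is a rounded vowel, so the agentive suffix is -uj, giving *legabobouj*.
The final sound of the agentive form *legabobouj* is /j/, which is a voiced consonant, so the plural suffix is -u, giving *legabobouju*.

legabobouju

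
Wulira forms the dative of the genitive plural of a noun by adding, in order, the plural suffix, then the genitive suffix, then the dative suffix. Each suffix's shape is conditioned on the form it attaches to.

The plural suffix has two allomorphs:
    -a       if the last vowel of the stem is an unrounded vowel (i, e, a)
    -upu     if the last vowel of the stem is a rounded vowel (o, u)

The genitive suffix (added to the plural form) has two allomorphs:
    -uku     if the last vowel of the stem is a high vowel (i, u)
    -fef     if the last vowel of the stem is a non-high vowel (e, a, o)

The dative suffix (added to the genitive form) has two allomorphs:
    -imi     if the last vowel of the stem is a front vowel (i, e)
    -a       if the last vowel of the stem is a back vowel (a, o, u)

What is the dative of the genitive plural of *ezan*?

ezanafefimi

*ezan* — last vowel /a/ (an unrounded vowel) → -a → *ezana*.
The last vowel of the plural form *ezana* is /a/, which is a non-high vowel, so the genitive suffix is -fef, giving *ezanafef*.
Since the last vowel of the genitive form *ezanafef* is /e/ (a front vowel), it takes -imi, giving *ezanafefimi*.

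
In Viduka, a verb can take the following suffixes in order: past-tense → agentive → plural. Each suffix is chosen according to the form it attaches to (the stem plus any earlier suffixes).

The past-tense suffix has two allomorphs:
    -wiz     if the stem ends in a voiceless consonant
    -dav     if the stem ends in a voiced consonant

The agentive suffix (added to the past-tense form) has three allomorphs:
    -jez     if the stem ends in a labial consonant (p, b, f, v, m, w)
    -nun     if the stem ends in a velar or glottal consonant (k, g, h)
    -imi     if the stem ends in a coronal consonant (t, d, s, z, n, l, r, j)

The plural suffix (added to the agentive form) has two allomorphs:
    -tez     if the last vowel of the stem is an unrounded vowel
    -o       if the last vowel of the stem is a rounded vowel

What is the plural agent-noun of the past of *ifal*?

*ifal* — final consonant /l/ (voiced) → -dav → *ifaldav*.
The final consonant of the past-tense form *ifaldav* is /v/, which is labial, so the agentive suffix is -jez, giving *ifaldavjez*.
The agentive form *ifaldavjez* — last vowel /e/ (an unrounded vowel) → -tez → *ifaldavjeztez*.

ifaldavjeztez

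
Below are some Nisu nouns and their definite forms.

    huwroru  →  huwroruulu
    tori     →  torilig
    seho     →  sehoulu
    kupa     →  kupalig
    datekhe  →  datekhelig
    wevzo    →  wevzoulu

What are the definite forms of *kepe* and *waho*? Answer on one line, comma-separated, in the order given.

The pattern is rounding harmony: -ulu when the last vowel of the stem is a rounded vowel (*huwroru*, *seho*, *wevzo*); -lig when the last vowel of the stem is an unrounded vowel (*tori*, *kupa*, *datekhe*).
The last vowel of *kepe* is /e/, which is an unrounded vowel, so the suffix is -lig, giving *kepelig*.
*waho*: last vowel = /o/, a rounded vowel → -ulu → *wahoulu*.

kepelig, wahoulu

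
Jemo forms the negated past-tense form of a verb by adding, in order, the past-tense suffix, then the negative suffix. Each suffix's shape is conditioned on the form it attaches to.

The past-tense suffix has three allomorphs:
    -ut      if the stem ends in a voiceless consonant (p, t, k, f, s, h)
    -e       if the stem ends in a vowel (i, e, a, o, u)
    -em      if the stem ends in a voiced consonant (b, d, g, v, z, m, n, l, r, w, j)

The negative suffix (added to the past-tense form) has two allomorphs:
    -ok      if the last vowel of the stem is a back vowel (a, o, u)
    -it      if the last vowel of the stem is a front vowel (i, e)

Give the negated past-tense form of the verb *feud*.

The final sound of *feud* is /d/, which is a voiced consonant, so the past-tense suffix is -em, giving *feudem*.
The last vowel of the past-tense form *feudem* is /e/, which is a front vowel, so the negative suffix is -it, giving *feudemit*.

feudemit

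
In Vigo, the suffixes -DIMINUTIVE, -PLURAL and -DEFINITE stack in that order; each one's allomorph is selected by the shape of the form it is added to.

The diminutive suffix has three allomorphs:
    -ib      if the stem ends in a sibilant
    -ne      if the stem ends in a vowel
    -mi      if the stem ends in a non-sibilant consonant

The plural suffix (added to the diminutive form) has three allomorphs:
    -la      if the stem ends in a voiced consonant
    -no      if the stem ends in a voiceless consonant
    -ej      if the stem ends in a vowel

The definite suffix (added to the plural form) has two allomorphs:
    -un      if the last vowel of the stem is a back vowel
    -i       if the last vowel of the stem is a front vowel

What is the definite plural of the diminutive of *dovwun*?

dovwunmieji

*dovwun* — final sound /n/ (a non-sibilant consonant) → -mi → *dovwunmi*.
The diminutive form *dovwunmi*: final sound = /i/, a vowel → -ej → *dovwunmiej*.
The plural form *dovwunmiej* — last vowel /e/ (a front vowel) → -i → *dovwunmieji*.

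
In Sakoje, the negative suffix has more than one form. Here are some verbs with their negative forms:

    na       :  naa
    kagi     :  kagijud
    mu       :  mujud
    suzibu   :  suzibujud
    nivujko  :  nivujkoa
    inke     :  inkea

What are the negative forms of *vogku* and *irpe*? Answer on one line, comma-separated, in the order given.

vogkujud, irpea

The pattern is height harmony: -jud when the last vowel of the stem is a high vowel (*kagi*, *mu*, *suzibu*); -a when the last vowel of the stem is a non-high vowel (*na*, *nivujko*, *inke*).
Since the last vowel of *vogku* is /u/ (a high vowel), it takes -jud, giving *vogkujud*.
*irpe* — last vowel /e/ (a non-high vowel) → -a → *irpea*.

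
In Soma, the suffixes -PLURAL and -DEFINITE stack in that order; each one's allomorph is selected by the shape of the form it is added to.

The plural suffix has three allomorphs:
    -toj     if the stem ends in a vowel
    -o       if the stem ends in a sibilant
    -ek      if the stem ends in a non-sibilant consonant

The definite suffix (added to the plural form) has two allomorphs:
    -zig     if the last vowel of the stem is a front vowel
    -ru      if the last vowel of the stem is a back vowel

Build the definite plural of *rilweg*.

rilwegekzig

*rilweg* — final sound /g/ (a non-sibilant consonant) → -ek → *rilwegek*.
The last vowel of the plural form *rilwegek* is /e/, which is a front vowel, so the definite suffix is -zig, giving *rilwegekzig*.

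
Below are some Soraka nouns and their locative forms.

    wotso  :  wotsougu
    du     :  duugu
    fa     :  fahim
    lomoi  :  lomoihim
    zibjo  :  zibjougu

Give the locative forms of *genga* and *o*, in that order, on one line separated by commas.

The suffix is conditioned by the last vowel: -ugu when the last vowel of the stem is a rounded vowel (*wotso*, *du*, *zibjo*); -him when the last vowel of the stem is an unrounded vowel (*fa*, *lomoi*).
*genga*: last vowel = /a/, an unrounded vowel → -him → *gengahim*.
*o* — last vowel /o/ (a rounded vowel) → -ugu → *ougu*.

gengahim, ougu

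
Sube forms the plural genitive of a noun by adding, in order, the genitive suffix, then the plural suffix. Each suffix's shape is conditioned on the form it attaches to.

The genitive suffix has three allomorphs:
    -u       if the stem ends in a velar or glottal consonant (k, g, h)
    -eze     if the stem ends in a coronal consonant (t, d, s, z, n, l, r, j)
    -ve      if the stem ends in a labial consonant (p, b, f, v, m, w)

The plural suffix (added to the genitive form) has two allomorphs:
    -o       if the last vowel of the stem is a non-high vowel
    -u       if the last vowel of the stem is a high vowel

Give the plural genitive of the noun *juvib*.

*juvib*: final consonant = /b/, labial → -ve → *juvibve*.
The last vowel of the genitive form *juvibve* is /e/, which is a non-high vowel, so the plural suffix is -o, giving *juvibveo*.

juvibveo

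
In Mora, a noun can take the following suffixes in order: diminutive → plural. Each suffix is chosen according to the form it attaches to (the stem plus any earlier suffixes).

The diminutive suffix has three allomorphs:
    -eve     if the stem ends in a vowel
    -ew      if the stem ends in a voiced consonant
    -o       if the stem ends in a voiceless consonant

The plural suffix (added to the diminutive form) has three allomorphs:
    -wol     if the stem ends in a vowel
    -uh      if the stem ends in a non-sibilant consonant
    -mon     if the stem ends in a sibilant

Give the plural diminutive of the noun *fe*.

feevewol

Since the final sound of *fe* is /e/ (a vowel), it takes -eve, giving *feeve*.
The final sound of the diminutive form *feeve* is /e/, which is a vowel, so the plural suffix is -wol, giving *feevewol*.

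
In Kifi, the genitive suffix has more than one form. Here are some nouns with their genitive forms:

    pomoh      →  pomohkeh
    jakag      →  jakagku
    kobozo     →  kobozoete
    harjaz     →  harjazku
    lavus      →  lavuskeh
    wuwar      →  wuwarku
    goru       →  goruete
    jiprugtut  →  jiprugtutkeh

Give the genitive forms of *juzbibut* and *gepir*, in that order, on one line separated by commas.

juzbibutkeh, gepirku

Looking at the final sound of each stem: -keh when the stem ends in a voiceless consonant (*pomoh*, *lavus*, *jiprugtut*); -ku when the stem ends in a voiced consonant (*jakag*, *harjaz*, *wuwar*); -ete when the stem ends in a vowel (*kobozo*, *goru*).
Since the final sound of *juzbibut* is /t/ (a voiceless consonant), it takes -keh, giving *juzbibutkeh*.
*gepir*: final sound = /r/, a voiced consonant → -ku → *gepirku*.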